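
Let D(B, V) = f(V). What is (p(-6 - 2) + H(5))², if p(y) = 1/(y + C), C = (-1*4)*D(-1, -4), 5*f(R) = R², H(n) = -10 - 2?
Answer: 1570009/10816 ≈ 145.16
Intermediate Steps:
H(n) = -12
f(R) = R²/5
D(B, V) = V²/5
C = -64/5 (C = (-1*4)*((⅕)*(-4)²) = -4*16/5 = -64/5 ≈ -12.800)
p(y) = 1/(-64/5 + y) (p(y) = 1/(y - 64/5) = 1/(-64/5 + y))
(p(-6 - 2) + H(5))² = (5/(-64 + 5*(-6 - 2)) - 12)² = (5/(-64 + 5*(-8)) - 12)² = (5/(-64 - 40) - 12)² = (5/(-104) - 12)² = (5*(-1/104) - 12)² = (-5/104 - 12)² = (-1253/104)² = 1570009/10816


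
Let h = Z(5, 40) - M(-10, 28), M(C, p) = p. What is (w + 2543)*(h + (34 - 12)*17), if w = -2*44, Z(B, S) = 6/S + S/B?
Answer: 3477753/4 ≈ 8.6944e+5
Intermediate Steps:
h = -397/20 (h = (6/40 + 40/5) - 1*28 = (6*(1/40) + 40*(⅕)) - 28 = (3/20 + 8) - 28 = 163/20 - 28 = -397/20 ≈ -19.850)
w = -88
(w + 2543)*(h + (34 - 12)*17) = (-88 + 2543)*(-397/20 + (34 - 12)*17) = 2455*(-397/20 + 22*17) = 2455*(-397/20 + 374) = 2455*(7083/20) = 3477753/4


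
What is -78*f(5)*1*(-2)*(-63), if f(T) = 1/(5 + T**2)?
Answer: -1638/5 ≈ -327.60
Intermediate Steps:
-78*f(5)*1*(-2)*(-63) = -78*1/(5 + 5**2)*(-2)*(-63) = -78*1/(5 + 25)*(-2)*(-63) = -78*1/30*(-2)*(-63) = -78*(1/30)*1*(-2)*(-63) = -13*(-2)/5*(-63) = -78*(-1/15)*(-63) = (26/5)*(-63) = -1638/5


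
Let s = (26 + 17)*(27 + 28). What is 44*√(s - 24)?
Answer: 44*√2341 ≈ 2128.9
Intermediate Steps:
s = 2365 (s = 43*55 = 2365)
44*√(s - 24) = 44*√(2365 - 24) = 44*√2341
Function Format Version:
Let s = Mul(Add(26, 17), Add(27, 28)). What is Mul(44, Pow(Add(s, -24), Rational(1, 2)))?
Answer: Mul(44, Pow(2341, Rational(1, 2))) ≈ 2128.9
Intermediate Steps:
s = 2365 (s = Mul(43, 55) = 2365)
Mul(44, Pow(Add(s, -24), Rational(1, 2))) = Mul(44, Pow(Add(2365, -24), Rational(1, 2))) = Mul(44, Pow(2341, Rational(1, 2)))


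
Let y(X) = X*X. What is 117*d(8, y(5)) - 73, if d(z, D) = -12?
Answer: -1477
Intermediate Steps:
y(X) = X²
117*d(8, y(5)) - 73 = 117*(-12) - 73 = -1404 - 73 = -1477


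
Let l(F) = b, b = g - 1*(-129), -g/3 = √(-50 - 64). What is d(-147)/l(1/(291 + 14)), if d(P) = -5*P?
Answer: 10535/1963 + 245*I*√114/1963 ≈ 5.3668 + 1.3326*I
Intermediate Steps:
g = -3*I*√114 (g = -3*√(-50 - 64) = -3*I*√114 ≈ -32.031*I)
b = 129 - 3*I*√114 (b = -3*I*√114 - 1*(-129) = -3*I*√114 + 129 = 129 - 3*I*√114 ≈ 129.0 - 32.031*I)
l(F) = 129 - 3*I*√114
d(-147)/l(1/(291 + 14)) = (-5*(-147))/(129 - 3*I*√114) = 735/(129 - 3*I*√114)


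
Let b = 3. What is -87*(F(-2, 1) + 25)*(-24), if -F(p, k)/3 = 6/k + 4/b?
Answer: 6264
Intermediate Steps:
F(p, k) = -4 - 18/k (F(p, k) = -3*(6/k + 4/3) = -3*(4/3 + 6/k) = -4 - 18/k)
-87*(F(-2, 1) + 25)*(-24) = -87*((-4 - 18/1) + 25)*(-24) = -87*((-4 - 18*1) + 25)*(-24) = -87*((-4 - 18) + 25)*(-24) = -87*(-22 + 25)*(-24) = -261*(-24) = -87*(-72) = 6264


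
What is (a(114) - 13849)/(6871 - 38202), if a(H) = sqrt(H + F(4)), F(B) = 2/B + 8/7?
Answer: 13849/31331 - sqrt(22666)/438634 ≈ 0.44168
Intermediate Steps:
F(B) = 8/7 + 2/B (F(B) = 2/B + 8*(1/7) = 2/B + 8/7 = 8/7 + 2/B)
a(H) = sqrt(23/14 + H) (a(H) = sqrt(H + (8/7 + 2/4)) = sqrt(H + (8/7 + 2*(1/4))) = sqrt(H + (8/7 + 1/2)) = sqrt(H + 23/14) = sqrt(23/14 + H))
(a(114) - 13849)/(6871 - 38202) = (sqrt(322 + 196*114)/14 - 13849)/(6871 - 38202) = (sqrt(322 + 22344)/14 - 13849)/(-31331) = (sqrt(22666)/14 - 13849)*(-1/31331) = (-13849 + sqrt(22666)/14)*(-1/31331) = 13849/31331 - sqrt(22666)/438634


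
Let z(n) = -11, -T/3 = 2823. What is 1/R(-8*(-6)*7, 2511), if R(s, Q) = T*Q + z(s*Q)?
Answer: -1/21265670 ≈ -4.7024e-8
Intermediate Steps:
T = -8469 (T = -3*2823 = -8469)
R(s, Q) = -11 - 8469*Q (R(s, Q) = -8469*Q - 11 = -11 - 8469*Q)
1/R(-8*(-6)*7, 2511) = 1/(-11 - 8469*2511) = 1/(-11 - 21265659) = 1/(-21265670) = -1/21265670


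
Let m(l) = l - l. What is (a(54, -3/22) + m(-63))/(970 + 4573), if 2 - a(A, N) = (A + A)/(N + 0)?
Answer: 794/5543 ≈ 0.14324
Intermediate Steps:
a(A, N) = 2 - 2*A/N (a(A, N) = 2 - (A + A)/(N + 0) = 2 - 2*A/N)
m(l) = 0
(a(54, -3/22) + m(-63))/(970 + 4573) = ((2 - 2*54/(-3/22)) + 0)/(970 + 4573) = ((2 - 2*54/(-3*1/22)) + 0)/5543 = ((2 - 2*54/(-3/22)) + 0)*(1/5543) = ((2 - 2*54*(-22/3)) + 0)*(1/5543) = ((2 + 792) + 0)*(1/5543) = (794 + 0)*(1/5543) = 794*(1/5543) = 794/5543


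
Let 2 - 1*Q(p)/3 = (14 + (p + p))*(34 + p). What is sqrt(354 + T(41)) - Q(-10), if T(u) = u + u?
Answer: -438 + 2*sqrt(109) ≈ -417.12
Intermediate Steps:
T(u) = 2*u
Q(p) = 6 - 3*(14 + 2*p)*(34 + p) (Q(p) = 6 - 3*(14 + (p + p))*(34 + p) = 6 - 3*(14 + 2*p)*(34 + p))
sqrt(354 + T(41)) - Q(-10) = sqrt(354 + 2*41) - (-1422 - 246*(-10) - 6*(-10)**2) = sqrt(354 + 82) - (-1422 + 2460 - 6*100) = sqrt(436) - (-1422 + 2460 - 600) = 2*sqrt(109) - 1*438 = 2*sqrt(109) - 438 = -438 + 2*sqrt(109)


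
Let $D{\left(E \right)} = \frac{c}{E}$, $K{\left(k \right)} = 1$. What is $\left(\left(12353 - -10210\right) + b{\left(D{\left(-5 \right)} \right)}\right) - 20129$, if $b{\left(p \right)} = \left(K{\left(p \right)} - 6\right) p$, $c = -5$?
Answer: $2429$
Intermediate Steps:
$D{\left(E \right)} = - \frac{5}{E}$
$b{\left(p \right)} = - 5 p$ ($b{\left(p \right)} = \left(1 - 6\right) p = - 5 p$)
$\left(\left(12353 - -10210\right) + b{\left(D{\left(-5 \right)} \right)}\right) - 20129 = \left(\left(12353 - -10210\right) - 5 \left(- \frac{5}{-5}\right)\right) - 20129 = \left(\left(12353 + 10210\right) - 5 \left(\left(-5\right) \left(- \frac{1}{5}\right)\right)\right) - 20129 = \left(22563 - 5\right) - 20129 = 22558 - 20129 = 2429$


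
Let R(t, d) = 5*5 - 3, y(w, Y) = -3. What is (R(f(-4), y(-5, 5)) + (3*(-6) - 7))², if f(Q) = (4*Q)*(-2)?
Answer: 9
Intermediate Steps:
f(Q) = -8*Q
R(t, d) = 22 (R(t, d) = 25 - 3 = 22)
(R(f(-4), y(-5, 5)) + (3*(-6) - 7))² = (22 + (3*(-6) - 7))² = (22 + (-18 - 7))² = (22 - 25)² = (-3)² = 9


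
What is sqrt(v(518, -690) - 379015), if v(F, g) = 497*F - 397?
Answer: I*sqrt(121966) ≈ 349.24*I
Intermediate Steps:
v(F, g) = -397 + 497*F
sqrt(v(518, -690) - 379015) = sqrt((-397 + 497*518) - 379015) = sqrt((-397 + 257446) - 379015) = sqrt(257049 - 379015) = sqrt(-121966) = I*sqrt(121966)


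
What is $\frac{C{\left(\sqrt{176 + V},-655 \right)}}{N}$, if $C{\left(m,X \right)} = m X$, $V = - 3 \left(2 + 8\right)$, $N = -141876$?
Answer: $\frac{655 \sqrt{146}}{141876} \approx 0.055784$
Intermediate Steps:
$V = -30$ ($V = \left(-3\right) 10 = -30$)
$C{\left(m,X \right)} = X m$
$\frac{C{\left(\sqrt{176 + V},-655 \right)}}{N} = \frac{\left(-655\right) \sqrt{176 - 30}}{-141876} = - 655 \sqrt{146} \left(- \frac{1}{141876}\right) = \frac{655 \sqrt{146}}{141876}$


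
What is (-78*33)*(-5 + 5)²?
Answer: 0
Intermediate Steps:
(-78*33)*(-5 + 5)² = -2574*0² = -2574*0 = 0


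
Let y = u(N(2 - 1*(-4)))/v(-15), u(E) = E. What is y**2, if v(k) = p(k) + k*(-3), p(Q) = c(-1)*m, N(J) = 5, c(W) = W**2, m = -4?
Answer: 25/1681 ≈ 0.014872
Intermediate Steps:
p(Q) = -4 (p(Q) = (-1)**2*(-4) = 1*(-4) = -4)
v(k) = -4 - 3*k (v(k) = -4 + k*(-3) = -4 - 3*k)
y = 5/41 (y = 5/(-4 - 3*(-15)) = 5/(-4 + 45) = 5/41 ≈ 0.12195)
y**2 = (5/41)**2 = 25/1681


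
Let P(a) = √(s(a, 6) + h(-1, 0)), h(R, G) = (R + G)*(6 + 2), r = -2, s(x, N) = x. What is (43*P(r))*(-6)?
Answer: -258*I*√10 ≈ -815.87*I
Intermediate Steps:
h(R, G) = 8*G + 8*R (h(R, G) = (G + R)*8 = 8*G + 8*R)
P(a) = √(-8 + a) (P(a) = √(a + (8*0 + 8*(-1))) = √(a + (0 - 8)) = √(a - 8) = √(-8 + a))
(43*P(r))*(-6) = (43*√(-8 - 2))*(-6) = (43*√(-10))*(-6) = (43*(I*√10))*(-6) = (43*I*√10)*(-6) = -258*I*√10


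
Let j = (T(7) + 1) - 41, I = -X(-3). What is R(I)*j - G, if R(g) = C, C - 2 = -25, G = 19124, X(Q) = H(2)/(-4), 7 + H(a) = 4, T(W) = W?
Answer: -18365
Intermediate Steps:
H(a) = -3 (H(a) = -7 + 4 = -3)
X(Q) = ¾ (X(Q) = -3/(-4) = -3*(-¼) = ¾)
I = -¾ (I = -1*¾ = -¾ ≈ -0.75000)
j = -33 (j = (7 + 1) - 41 = 8 - 41 = -33)
C = -23 (C = 2 - 25 = -23)
R(g) = -23
R(I)*j - G = -23*(-33) - 1*19124 = 759 - 19124 = -18365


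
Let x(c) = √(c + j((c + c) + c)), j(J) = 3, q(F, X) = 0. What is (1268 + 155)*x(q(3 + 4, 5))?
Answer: 1423*√3 ≈ 2464.7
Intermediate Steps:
x(c) = √(3 + c) (x(c) = √(c + 3) = √(3 + c))
(1268 + 155)*x(q(3 + 4, 5)) = (1268 + 155)*√(3 + 0) = 1423*√3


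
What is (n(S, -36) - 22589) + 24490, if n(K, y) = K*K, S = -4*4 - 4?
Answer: 2301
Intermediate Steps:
S = -20 (S = -16 - 4 = -20)
n(K, y) = K²
(n(S, -36) - 22589) + 24490 = ((-20)² - 22589) + 24490 = (400 - 22589) + 24490 = -22189 + 24490 = 2301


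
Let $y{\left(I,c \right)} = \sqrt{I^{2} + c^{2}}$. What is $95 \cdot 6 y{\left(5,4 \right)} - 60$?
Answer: $-60 + 570 \sqrt{41} \approx 3589.8$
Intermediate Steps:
$95 \cdot 6 y{\left(5,4 \right)} - 60 = 95 \cdot 6 \sqrt{5^{2} + 4^{2}} - 60 = 95 \cdot 6 \sqrt{25 + 16} - 60 = 95 \cdot 6 \sqrt{41} - 60 = 570 \sqrt{41} - 60 = -60 + 570 \sqrt{41}$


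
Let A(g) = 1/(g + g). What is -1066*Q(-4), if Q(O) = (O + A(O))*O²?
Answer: 70356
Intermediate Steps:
A(g) = 1/(2*g)
Q(O) = O²*(O + 1/(2*O)) (Q(O) = (O + 1/(2*O))*O² = O²*(O + 1/(2*O)))
-1066*Q(-4) = -1066*((-4)³ + (½)*(-4)) = -1066*(-64 - 2) = -1066*(-66) = 70356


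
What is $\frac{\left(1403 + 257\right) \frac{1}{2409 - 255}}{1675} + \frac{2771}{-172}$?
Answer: $- \frac{999734393}{62056740} \approx -16.11$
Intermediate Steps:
$\frac{\left(1403 + 257\right) \frac{1}{2409 - 255}}{1675} + \frac{2771}{-172} = \frac{1660}{2154} \cdot \frac{1}{1675} + 2771 \left(- \frac{1}{172}\right) = 1660 \cdot \frac{1}{2154} \cdot \frac{1}{1675} - \frac{2771}{172} = \frac{830}{1077} \cdot \frac{1}{1675} - \frac{2771}{172} = \frac{166}{360795} - \frac{2771}{172} = - \frac{999734393}{62056740}$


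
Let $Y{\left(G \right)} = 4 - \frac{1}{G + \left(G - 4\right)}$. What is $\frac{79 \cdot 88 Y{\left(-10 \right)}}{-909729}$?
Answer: $- \frac{84293}{2729187} \approx -0.030886$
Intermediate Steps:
$Y{\left(G \right)} = 4 - \frac{1}{-4 + 2 G}$ ($Y{\left(G \right)} = 4 - \frac{1}{G + \left(-4 + G\right)} = 4 - \frac{1}{-4 + 2 G}$)
$\frac{79 \cdot 88 Y{\left(-10 \right)}}{-909729} = \frac{79 \cdot 88 \frac{-17 + 8 \left(-10\right)}{2 \left(-2 - 10\right)}}{-909729} = 6952 \frac{-17 - 80}{2 \left(-12\right)} \left(- \frac{1}{909729}\right) = 6952 \cdot \frac{1}{2} \left(- \frac{1}{12}\right) \left(-97\right) \left(- \frac{1}{909729}\right) = 6952 \cdot \frac{97}{24} \left(- \frac{1}{909729}\right) = \frac{84293}{3} \left(- \frac{1}{909729}\right) = - \frac{84293}{2729187}$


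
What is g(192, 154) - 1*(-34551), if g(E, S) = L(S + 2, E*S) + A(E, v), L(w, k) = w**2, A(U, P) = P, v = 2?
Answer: 58889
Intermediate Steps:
g(E, S) = 2 + (2 + S)**2 (g(E, S) = (S + 2)**2 + 2 = (2 + S)**2 + 2 = 2 + (2 + S)**2)
g(192, 154) - 1*(-34551) = (2 + (2 + 154)**2) - 1*(-34551) = (2 + 156**2) + 34551 = (2 + 24336) + 34551 = 24338 + 34551 = 58889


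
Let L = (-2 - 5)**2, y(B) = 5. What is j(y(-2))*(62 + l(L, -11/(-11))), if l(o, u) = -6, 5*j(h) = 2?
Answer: 112/5 ≈ 22.400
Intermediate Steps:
j(h) = 2/5 (j(h) = (1/5)*2 = 2/5)
L = 49 (L = (-7)**2 = 49)
j(y(-2))*(62 + l(L, -11/(-11))) = 2*(62 - 6)/5 = (2/5)*56 = 112/5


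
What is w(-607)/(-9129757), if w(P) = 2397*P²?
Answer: -883172253/9129757 ≈ -96.736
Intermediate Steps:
w(-607)/(-9129757) = (2397*(-607)²)/(-9129757) = (2397*368449)*(-1/9129757) = 883172253*(-1/9129757) = -883172253/9129757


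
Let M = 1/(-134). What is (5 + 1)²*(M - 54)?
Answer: -130266/67 ≈ -1944.3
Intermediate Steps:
M = -1/134 ≈ -0.0074627
(5 + 1)²*(M - 54) = (5 + 1)²*(-1/134 - 54) = 6²*(-7237/134) = 36*(-7237/134) = -130266/67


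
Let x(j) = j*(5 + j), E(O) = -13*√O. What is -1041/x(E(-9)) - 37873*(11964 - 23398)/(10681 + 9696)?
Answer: 669500870029/31502842 - 1735*I/20098 ≈ 21252.0 - 0.086327*I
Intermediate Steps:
-1041/x(E(-9)) - 37873*(11964 - 23398)/(10681 + 9696) = -1041*I/(39*(5 - 39*I)) - 37873*(11964 - 23398)/(10681 + 9696) = -1041*I/(39*(5 - 39*I)) - 37873/(20377/(-11434)) = -1041*I*(5 + 39*I)/60294 - 37873/(20377*(-1/11434)) = -1041*I*(5 + 39*I)/60294 - 37873/(-20377/11434) = -347*I*(5 + 39*I)/20098 - 37873*(-11434/20377) = -347*I*(5 + 39*I)/20098 + 433039882/20377 = 433039882/20377 - 347*I*(5 + 39*I)/20098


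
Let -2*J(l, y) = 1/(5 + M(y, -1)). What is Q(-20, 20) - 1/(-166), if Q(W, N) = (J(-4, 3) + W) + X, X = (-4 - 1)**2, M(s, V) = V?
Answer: 3241/664 ≈ 4.8810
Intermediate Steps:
X = 25 (X = (-5)**2 = 25)
J(l, y) = -1/8 (J(l, y) = -1/(2*(5 - 1)) = -1/2/4 = -1/2*1/4 = -1/8)
Q(W, N) = 199/8 + W (Q(W, N) = (-1/8 + W) + 25 = 199/8 + W)
Q(-20, 20) - 1/(-166) = (199/8 - 20) - 1/(-166) = 39/8 - 1*(-1/166) = 39/8 + 1/166 = 3241/664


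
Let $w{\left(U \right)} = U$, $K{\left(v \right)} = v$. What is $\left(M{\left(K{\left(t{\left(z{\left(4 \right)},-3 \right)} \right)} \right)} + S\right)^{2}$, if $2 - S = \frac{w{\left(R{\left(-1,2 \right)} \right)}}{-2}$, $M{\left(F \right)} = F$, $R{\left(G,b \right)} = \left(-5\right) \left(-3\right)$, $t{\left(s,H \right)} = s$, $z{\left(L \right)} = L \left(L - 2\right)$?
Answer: $\frac{1225}{4} \approx 306.25$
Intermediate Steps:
$z{\left(L \right)} = L \left(-2 + L\right)$
$R{\left(G,b \right)} = 15$
$S = \frac{19}{2}$ ($S = 2 - \frac{15}{-2} = 2 - 15 \left(- \frac{1}{2}\right) = 2 - - \frac{15}{2} = 2 + \frac{15}{2} = \frac{19}{2} \approx 9.5$)
$\left(M{\left(K{\left(t{\left(z{\left(4 \right)},-3 \right)} \right)} \right)} + S\right)^{2} = \left(4 \left(-2 + 4\right) + \frac{19}{2}\right)^{2} = \left(4 \cdot 2 + \frac{19}{2}\right)^{2} = \left(8 + \frac{19}{2}\right)^{2} = \left(\frac{35}{2}\right)^{2} = \frac{1225}{4}$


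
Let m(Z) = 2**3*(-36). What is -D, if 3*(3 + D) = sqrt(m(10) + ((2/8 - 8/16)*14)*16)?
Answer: 3 - 2*I*sqrt(86)/3 ≈ 3.0 - 6.1824*I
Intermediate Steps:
m(Z) = -288 (m(Z) = 8*(-36) = -288)
D = -3 + 2*I*sqrt(86)/3 (D = -3 + sqrt(-288 + ((2/8 - 8/16)*14)*16)/3 = -3 + sqrt(-288 + ((2*(1/8) - 8*1/16)*14)*16)/3 = -3 + sqrt(-288 + ((1/4 - 1/2)*14)*16)/3 = -3 + sqrt(-288 - 1/4*14*16)/3 = -3 + sqrt(-288 - 7/2*16)/3 = -3 + sqrt(-288 - 56)/3 = -3 + sqrt(-344)/3 = -3 + (2*I*sqrt(86))/3 = -3 + 2*I*sqrt(86)/3 ≈ -3.0 + 6.1824*I)
-D = -(-3 + 2*I*sqrt(86)/3) = 3 - 2*I*sqrt(86)/3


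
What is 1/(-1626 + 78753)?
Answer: 1/77127 ≈ 1.2966e-5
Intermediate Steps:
1/(-1626 + 78753) = 1/77127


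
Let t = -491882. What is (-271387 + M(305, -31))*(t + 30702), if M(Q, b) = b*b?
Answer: 124715062680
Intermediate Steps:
M(Q, b) = b²
(-271387 + M(305, -31))*(t + 30702) = (-271387 + (-31)²)*(-491882 + 30702) = (-271387 + 961)*(-461180) = -270426*(-461180) = 124715062680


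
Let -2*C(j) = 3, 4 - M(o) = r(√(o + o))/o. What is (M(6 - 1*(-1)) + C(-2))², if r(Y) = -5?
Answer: 2025/196 ≈ 10.332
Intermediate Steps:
M(o) = 4 + 5/o (M(o) = 4 - (-5)/o = 4 + 5/o)
C(j) = -3/2 (C(j) = -½*3 = -3/2)
(M(6 - 1*(-1)) + C(-2))² = ((4 + 5/(6 - 1*(-1))) - 3/2)² = ((4 + 5/(6 + 1)) - 3/2)² = ((4 + 5/7) - 3/2)² = (33/7 - 3/2)² = (45/14)² = 2025/196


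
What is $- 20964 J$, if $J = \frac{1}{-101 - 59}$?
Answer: $\frac{5241}{40} \approx 131.02$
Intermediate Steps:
$J = - \frac{1}{160}$ ($J = \frac{1}{-160} = - \frac{1}{160} \approx -0.00625$)
$- 20964 J = \left(-20964\right) \left(- \frac{1}{160}\right) = \frac{5241}{40}$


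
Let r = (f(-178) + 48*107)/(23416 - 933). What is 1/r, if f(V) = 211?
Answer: 22483/5347 ≈ 4.2048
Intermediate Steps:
r = 5347/22483 (r = (211 + 48*107)/(23416 - 933) = (211 + 5136)/22483 = 5347*(1/22483) = 5347/22483 ≈ 0.23782)
1/r = 1/(5347/22483) = 22483/5347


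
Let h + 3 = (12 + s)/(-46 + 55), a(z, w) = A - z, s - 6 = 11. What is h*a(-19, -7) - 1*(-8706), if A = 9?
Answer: 78410/9 ≈ 8712.2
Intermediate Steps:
s = 17 (s = 6 + 11 = 17)
a(z, w) = 9 - z
h = 2/9 (h = -3 + (12 + 17)/(-46 + 55) = -3 + 29/9 = 2/9 ≈ 0.22222)
h*a(-19, -7) - 1*(-8706) = 2*(9 - 1*(-19))/9 - 1*(-8706) = 2*(9 + 19)/9 + 8706 = (2/9)*28 + 8706 = 56/9 + 8706 = 78410/9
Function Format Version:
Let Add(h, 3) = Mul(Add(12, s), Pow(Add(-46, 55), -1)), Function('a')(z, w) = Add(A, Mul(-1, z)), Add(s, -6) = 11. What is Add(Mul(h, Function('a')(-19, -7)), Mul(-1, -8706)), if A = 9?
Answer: Rational(78410, 9) ≈ 8712.2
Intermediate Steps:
s = 17 (s = Add(6, 11) = 17)
Function('a')(z, w) = Add(9, Mul(-1, z))
h = Rational(2, 9) (h = Add(-3, Mul(Add(12, 17), Pow(Add(-46, 55), -1))) = Add(-3, Mul(29, Pow(9, -1))) = Add(-3, Mul(29, Rational(1, 9))) = Add(-3, Rational(29, 9)) = Rational(2, 9) ≈ 0.22222)
Add(Mul(h, Function('a')(-19, -7)), Mul(-1, -8706)) = Add(Mul(Rational(2, 9), Add(9, Mul(-1, -19))), Mul(-1, -8706)) = Add(Mul(Rational(2, 9), Add(9, 19)), 8706) = Add(Mul(Rational(2, 9), 28), 8706) = Add(Rational(56, 9), 8706) = Rational(78410, 9)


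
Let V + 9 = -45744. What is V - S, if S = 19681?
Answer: -65434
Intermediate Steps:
V = -45753 (V = -9 - 45744 = -45753)
V - S = -45753 - 1*19681 = -45753 - 19681 = -65434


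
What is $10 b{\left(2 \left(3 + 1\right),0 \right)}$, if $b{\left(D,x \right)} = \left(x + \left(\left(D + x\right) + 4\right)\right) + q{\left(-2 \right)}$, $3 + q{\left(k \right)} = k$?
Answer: $70$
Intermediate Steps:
$q{\left(k \right)} = -3 + k$
$b{\left(D,x \right)} = -1 + D + 2 x$ ($b{\left(D,x \right)} = \left(x + \left(\left(D + x\right) + 4\right)\right) - 5 = \left(x + \left(4 + D + x\right)\right) - 5 = \left(4 + D + 2 x\right) - 5 = -1 + D + 2 x$)
$10 b{\left(2 \left(3 + 1\right),0 \right)} = 10 \left(-1 + 2 \left(3 + 1\right) + 2 \cdot 0\right) = 10 \left(-1 + 2 \cdot 4 + 0\right) = 10 \left(-1 + 8 + 0\right) = 10 \cdot 7 = 70$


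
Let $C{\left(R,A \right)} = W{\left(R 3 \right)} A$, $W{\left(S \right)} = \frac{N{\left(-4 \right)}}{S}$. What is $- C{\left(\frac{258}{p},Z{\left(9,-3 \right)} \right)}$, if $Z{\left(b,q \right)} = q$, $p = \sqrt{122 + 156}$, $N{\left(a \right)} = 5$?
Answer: $\frac{5 \sqrt{278}}{258} \approx 0.32313$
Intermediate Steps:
$p = \sqrt{278} \approx 16.673$
$W{\left(S \right)} = \frac{5}{S}$
$C{\left(R,A \right)} = \frac{5 A}{3 R}$ ($C{\left(R,A \right)} = \frac{5}{R 3} A = \frac{5}{3 R} A = \frac{5 A}{3 R}$)
$- C{\left(\frac{258}{p},Z{\left(9,-3 \right)} \right)} = - \frac{5 \left(-3\right)}{3 \frac{258}{\sqrt{278}}} = - \frac{5 \left(-3\right)}{3 \cdot 258 \frac{\sqrt{278}}{278}} = - \frac{5 \left(-3\right)}{3 \frac{129 \sqrt{278}}{139}} = - \frac{5 \left(-3\right) \frac{\sqrt{278}}{258}}{3} = - \frac{\left(-5\right) \sqrt{278}}{258} = \frac{5 \sqrt{278}}{258}$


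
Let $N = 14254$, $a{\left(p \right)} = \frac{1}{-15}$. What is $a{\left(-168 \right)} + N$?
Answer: $\frac{213809}{15} \approx 14254.0$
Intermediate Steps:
$a{\left(p \right)} = - \frac{1}{15}$
$a{\left(-168 \right)} + N = - \frac{1}{15} + 14254 = \frac{213809}{15}$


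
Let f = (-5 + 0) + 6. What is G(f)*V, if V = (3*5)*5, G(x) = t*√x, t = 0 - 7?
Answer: -525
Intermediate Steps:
t = -7
f = 1 (f = -5 + 6 = 1)
G(x) = -7*√x
V = 75 (V = 15*5 = 75)
G(f)*V = -7*√1*75 = -7*1*75 = -7*75 = -525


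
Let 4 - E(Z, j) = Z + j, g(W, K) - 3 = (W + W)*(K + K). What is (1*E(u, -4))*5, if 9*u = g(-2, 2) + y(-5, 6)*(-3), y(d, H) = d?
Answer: 350/9 ≈ 38.889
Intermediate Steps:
g(W, K) = 3 + 4*K*W (g(W, K) = 3 + (W + W)*(K + K) = 3 + (2*W)*(2*K) = 3 + 4*K*W)
u = 2/9 (u = ((3 + 4*2*(-2)) - 5*(-3))/9 = ((3 - 16) + 15)/9 = (-13 + 15)/9 = (⅑)*2 = 2/9 ≈ 0.22222)
E(Z, j) = 4 - Z - j (E(Z, j) = 4 - (Z + j) = 4 + (-Z - j) = 4 - Z - j)
(1*E(u, -4))*5 = (1*(4 - 1*2/9 - 1*(-4)))*5 = (1*(4 - 2/9 + 4))*5 = (1*(70/9))*5 = (70/9)*5 = 350/9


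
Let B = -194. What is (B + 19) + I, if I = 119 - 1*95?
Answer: -151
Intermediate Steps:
I = 24 (I = 119 - 95 = 24)
(B + 19) + I = (-194 + 19) + 24 = -175 + 24 = -151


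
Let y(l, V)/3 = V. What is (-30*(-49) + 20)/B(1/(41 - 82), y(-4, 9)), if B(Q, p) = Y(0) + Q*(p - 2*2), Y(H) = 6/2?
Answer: 6109/10 ≈ 610.90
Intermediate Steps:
Y(H) = 3 (Y(H) = 6*(½) = 3)
y(l, V) = 3*V
B(Q, p) = 3 + Q*(-4 + p) (B(Q, p) = 3 + Q*(p - 2*2) = 3 + Q*(p - 4) = 3 + Q*(-4 + p))
(-30*(-49) + 20)/B(1/(41 - 82), y(-4, 9)) = (-30*(-49) + 20)/(3 - 4/(41 - 82) + (3*9)/(41 - 82)) = (1470 + 20)/(3 - 4/(-41) + 27/(-41)) = 1490/(3 - 4*(-1/41) - 1/41*27) = 1490/(3 + 4/41 - 27/41) = 1490/(100/41) = 1490*(41/100) = 6109/10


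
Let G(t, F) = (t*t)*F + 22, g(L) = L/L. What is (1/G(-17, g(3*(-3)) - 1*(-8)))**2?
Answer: 1/6880129 ≈ 1.4535e-7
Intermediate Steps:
g(L) = 1
G(t, F) = 22 + F*t**2 (G(t, F) = t**2*F + 22 = F*t**2 + 22 = 22 + F*t**2)
(1/G(-17, g(3*(-3)) - 1*(-8)))**2 = (1/(22 + (1 - 1*(-8))*(-17)**2))**2 = (1/(22 + (1 + 8)*289))**2 = (1/(22 + 9*289))**2 = (1/(22 + 2601))**2 = (1/2623)**2 = 1/6880129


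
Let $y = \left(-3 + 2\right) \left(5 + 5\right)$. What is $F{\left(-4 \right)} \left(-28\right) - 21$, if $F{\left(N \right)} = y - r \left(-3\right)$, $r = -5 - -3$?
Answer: $427$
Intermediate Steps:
$r = -2$ ($r = -5 + 3 = -2$)
$y = -10$ ($y = \left(-1\right) 10 = -10$)
$F{\left(N \right)} = -16$ ($F{\left(N \right)} = -10 - \left(-2\right) \left(-3\right) = -10 - 6 = -16$)
$F{\left(-4 \right)} \left(-28\right) - 21 = \left(-16\right) \left(-28\right) - 21 = 448 - 21 = 427$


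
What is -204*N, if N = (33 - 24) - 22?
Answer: 2652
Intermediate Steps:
N = -13 (N = 9 - 22 = -13)
-204*N = -204*(-13) = 2652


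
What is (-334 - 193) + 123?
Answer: -404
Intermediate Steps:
(-334 - 193) + 123 = -527 + 123 = -404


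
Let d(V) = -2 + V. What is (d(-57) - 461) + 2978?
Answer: 2458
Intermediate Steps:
(d(-57) - 461) + 2978 = ((-2 - 57) - 461) + 2978 = (-59 - 461) + 2978 = -520 + 2978 = 2458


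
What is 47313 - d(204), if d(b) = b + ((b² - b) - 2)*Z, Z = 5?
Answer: -159941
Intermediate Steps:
d(b) = -10 - 4*b + 5*b² (d(b) = b + ((b² - b) - 2)*5 = b + (-2 + b² - b)*5 = b + (-10 - 5*b + 5*b²) = -10 - 4*b + 5*b²)
47313 - d(204) = 47313 - (-10 - 4*204 + 5*204²) = 47313 - (-10 - 816 + 5*41616) = 47313 - (-10 - 816 + 208080) = 47313 - 1*207254 = 47313 - 207254 = -159941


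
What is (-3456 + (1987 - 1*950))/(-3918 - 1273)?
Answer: 2419/5191 ≈ 0.46600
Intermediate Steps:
(-3456 + (1987 - 1*950))/(-3918 - 1273) = (-3456 + (1987 - 950))/(-5191) = (-3456 + 1037)*(-1/5191) = -2419*(-1/5191) = 2419/5191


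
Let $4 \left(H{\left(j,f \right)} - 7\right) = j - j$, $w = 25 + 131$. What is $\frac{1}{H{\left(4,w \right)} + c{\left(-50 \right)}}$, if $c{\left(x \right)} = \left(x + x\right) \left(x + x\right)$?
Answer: $\frac{1}{10007} \approx 9.993 \cdot 10^{-5}$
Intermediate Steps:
$w = 156$
$H{\left(j,f \right)} = 7$ ($H{\left(j,f \right)} = 7 + \frac{j - j}{4} = 7 + \frac{1}{4} \cdot 0 = 7 + 0 = 7$)
$c{\left(x \right)} = 4 x^{2}$ ($c{\left(x \right)} = 2 x 2 x = 4 x^{2}$)
$\frac{1}{H{\left(4,w \right)} + c{\left(-50 \right)}} = \frac{1}{7 + 4 \left(-50\right)^{2}} = \frac{1}{7 + 4 \cdot 2500} = \frac{1}{7 + 10000} = \frac{1}{10007}$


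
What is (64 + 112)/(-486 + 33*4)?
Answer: -88/177 ≈ -0.49718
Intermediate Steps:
(64 + 112)/(-486 + 33*4) = 176/(-486 + 132) = 176/(-354) = 176*(-1/354) = -88/177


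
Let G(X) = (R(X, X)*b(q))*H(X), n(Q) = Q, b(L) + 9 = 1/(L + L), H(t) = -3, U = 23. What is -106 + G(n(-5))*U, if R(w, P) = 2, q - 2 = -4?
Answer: 2341/2 ≈ 1170.5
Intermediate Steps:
q = -2 (q = 2 - 4 = -2)
b(L) = -9 + 1/(2*L) (b(L) = -9 + 1/(L + L) = -9 + 1/(2*L))
G(X) = 111/2 (G(X) = (2*(-9 + (½)/(-2)))*(-3) = (2*(-9 + (½)*(-½)))*(-3) = (2*(-9 - ¼))*(-3) = (2*(-37/4))*(-3) = -37/2*(-3) = 111/2)
-106 + G(n(-5))*U = -106 + (111/2)*23 = -106 + 2553/2 = 2341/2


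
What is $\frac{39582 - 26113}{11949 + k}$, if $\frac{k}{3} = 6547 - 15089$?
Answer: $- \frac{13469}{13677} \approx -0.98479$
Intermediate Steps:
$k = -25626$ ($k = 3 \left(6547 - 15089\right) = 3 \left(-8542\right) = -25626$)
$\frac{39582 - 26113}{11949 + k} = \frac{39582 - 26113}{11949 - 25626} = \frac{13469}{-13677} = 13469 \left(- \frac{1}{13677}\right) = - \frac{13469}{13677}$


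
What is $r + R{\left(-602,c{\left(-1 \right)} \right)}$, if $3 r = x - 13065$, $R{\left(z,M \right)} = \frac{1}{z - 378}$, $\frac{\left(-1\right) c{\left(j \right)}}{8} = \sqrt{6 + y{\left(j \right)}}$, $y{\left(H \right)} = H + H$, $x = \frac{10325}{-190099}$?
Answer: $- \frac{347711607871}{79841580} \approx -4355.0$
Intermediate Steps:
$x = - \frac{1475}{27157}$ ($x = 10325 \left(- \frac{1}{190099}\right) = - \frac{1475}{27157} \approx -0.054314$)
$y{\left(H \right)} = 2 H$
$c{\left(j \right)} = - 8 \sqrt{6 + 2 j}$
$R{\left(z,M \right)} = \frac{1}{-378 + z}$
$r = - \frac{354807680}{81471}$ ($r = \frac{- \frac{1475}{27157} - 13065}{3} = \frac{1}{3} \left(- \frac{354807680}{27157}\right) = - \frac{354807680}{81471} \approx -4355.0$)
$r + R{\left(-602,c{\left(-1 \right)} \right)} = - \frac{354807680}{81471} + \frac{1}{-378 - 602} = - \frac{354807680}{81471} + \frac{1}{-980} = - \frac{354807680}{81471} - \frac{1}{980} = - \frac{347711607871}{79841580}$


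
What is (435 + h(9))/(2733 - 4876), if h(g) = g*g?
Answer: -516/2143 ≈ -0.24078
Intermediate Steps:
h(g) = g²
(435 + h(9))/(2733 - 4876) = (435 + 9²)/(2733 - 4876) = (435 + 81)/(-2143) = 516*(-1/2143) = -516/2143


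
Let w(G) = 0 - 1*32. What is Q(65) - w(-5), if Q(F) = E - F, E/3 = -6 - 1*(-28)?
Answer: 33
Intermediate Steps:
w(G) = -32 (w(G) = 0 - 32 = -32)
E = 66 (E = 3*(-6 - 1*(-28)) = 3*(-6 + 28) = 3*22 = 66)
Q(F) = 66 - F
Q(65) - w(-5) = (66 - 1*65) - 1*(-32) = (66 - 65) + 32 = 1 + 32 = 33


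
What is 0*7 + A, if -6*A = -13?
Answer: 13/6 ≈ 2.1667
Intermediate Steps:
A = 13/6 (A = -⅙*(-13) = 13/6 ≈ 2.1667)
0*7 + A = 0*7 + 13/6 = 0 + 13/6 = 13/6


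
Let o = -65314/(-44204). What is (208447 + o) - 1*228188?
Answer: -436282925/22102 ≈ -19740.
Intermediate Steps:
o = 32657/22102 (o = -65314*(-1/44204) = 32657/22102 ≈ 1.4776)
(208447 + o) - 1*228188 = (208447 + 32657/22102) - 1*228188 = 4607128251/22102 - 228188 = -436282925/22102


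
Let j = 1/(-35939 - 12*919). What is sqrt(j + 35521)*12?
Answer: 12*sqrt(78355741493402)/46967 ≈ 2261.6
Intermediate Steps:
j = -1/46967 (j = 1/(-35939 - 11028) = 1/(-46967) = -1/46967 ≈ -2.1292e-5)
sqrt(j + 35521)*12 = sqrt(-1/46967 + 35521)*12 = sqrt(1668314806/46967)*12 = (sqrt(78355741493402)/46967)*12 = 12*sqrt(78355741493402)/46967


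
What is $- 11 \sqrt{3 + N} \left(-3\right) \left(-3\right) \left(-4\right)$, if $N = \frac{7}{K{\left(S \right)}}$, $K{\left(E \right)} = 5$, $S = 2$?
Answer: $\frac{396 \sqrt{110}}{5} \approx 830.66$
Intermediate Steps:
$N = \frac{7}{5} \approx 1.4$
$- 11 \sqrt{3 + N} \left(-3\right) \left(-3\right) \left(-4\right) = - 11 \sqrt{3 + \frac{7}{5}} \left(-3\right) \left(-3\right) \left(-4\right) = - 11 \sqrt{\frac{22}{5}} \cdot 9 \left(-4\right) = - 11 \frac{\sqrt{110}}{5} \left(-36\right) = - \frac{11 \sqrt{110}}{5} \left(-36\right) = \frac{396 \sqrt{110}}{5}$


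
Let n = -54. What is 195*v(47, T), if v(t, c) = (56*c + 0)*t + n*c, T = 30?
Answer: 15081300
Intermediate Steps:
v(t, c) = -54*c + 56*c*t (v(t, c) = (56*c + 0)*t - 54*c = (56*c)*t - 54*c = 56*c*t - 54*c = -54*c + 56*c*t)
195*v(47, T) = 195*(2*30*(-27 + 28*47)) = 195*(2*30*(-27 + 1316)) = 195*(2*30*1289) = 195*77340 = 15081300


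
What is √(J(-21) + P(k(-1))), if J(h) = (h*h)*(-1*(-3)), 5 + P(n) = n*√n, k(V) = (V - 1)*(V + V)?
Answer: √1326 ≈ 36.414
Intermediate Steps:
k(V) = 2*V*(-1 + V) (k(V) = (-1 + V)*(2*V) = 2*V*(-1 + V))
P(n) = -5 + n^(3/2) (P(n) = -5 + n*√n = -5 + n^(3/2))
J(h) = 3*h² (J(h) = h²*3 = 3*h²)
√(J(-21) + P(k(-1))) = √(3*(-21)² + (-5 + (2*(-1)*(-1 - 1))^(3/2))) = √(3*441 + (-5 + (2*(-1)*(-2))^(3/2))) = √(1323 + (-5 + 4^(3/2))) = √(1323 + (-5 + 8)) = √(1323 + 3) = √1326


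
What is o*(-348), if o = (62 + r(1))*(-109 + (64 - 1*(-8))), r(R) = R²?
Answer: 811188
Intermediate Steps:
o = -2331 (o = (62 + 1²)*(-109 + (64 - 1*(-8))) = (62 + 1)*(-109 + (64 + 8)) = 63*(-109 + 72) = 63*(-37) = -2331)
o*(-348) = -2331*(-348) = 811188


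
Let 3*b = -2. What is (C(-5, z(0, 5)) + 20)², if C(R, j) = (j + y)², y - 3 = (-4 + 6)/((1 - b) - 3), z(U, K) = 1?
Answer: 11025/16 ≈ 689.06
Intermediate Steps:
b = -⅔ (b = (⅓)*(-2) = -⅔ ≈ -0.66667)
y = 3/2 (y = 3 + (-4 + 6)/((1 - 1*(-⅔)) - 3) = 3 + 2/((1 + ⅔) - 3) = 3 + 2/(5/3 - 3) = 3 + 2/(-4/3) = 3 + 2*(-¾) = 3 - 3/2 = 3/2 ≈ 1.5000)
C(R, j) = (3/2 + j)² (C(R, j) = (j + 3/2)² = (3/2 + j)²)
(C(-5, z(0, 5)) + 20)² = ((3 + 2*1)²/4 + 20)² = ((3 + 2)²/4 + 20)² = ((¼)*5² + 20)² = ((¼)*25 + 20)² = (25/4 + 20)² = (105/4)² = 11025/16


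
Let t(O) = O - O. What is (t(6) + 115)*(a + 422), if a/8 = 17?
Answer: 64170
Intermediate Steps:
a = 136 (a = 8*17 = 136)
t(O) = 0
(t(6) + 115)*(a + 422) = (0 + 115)*(136 + 422) = 115*558 = 64170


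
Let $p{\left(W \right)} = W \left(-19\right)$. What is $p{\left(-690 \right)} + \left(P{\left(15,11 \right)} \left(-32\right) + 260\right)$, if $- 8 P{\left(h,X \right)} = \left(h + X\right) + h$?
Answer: $13534$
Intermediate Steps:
$p{\left(W \right)} = - 19 W$
$P{\left(h,X \right)} = - \frac{h}{4} - \frac{X}{8}$ ($P{\left(h,X \right)} = - \frac{\left(h + X\right) + h}{8} = - \frac{\left(X + h\right) + h}{8} = - \frac{X + 2 h}{8} = - \frac{h}{4} - \frac{X}{8}$)
$p{\left(-690 \right)} + \left(P{\left(15,11 \right)} \left(-32\right) + 260\right) = \left(-19\right) \left(-690\right) + \left(\left(\left(- \frac{1}{4}\right) 15 - \frac{11}{8}\right) \left(-32\right) + 260\right) = 13110 + \left(\left(- \frac{15}{4} - \frac{11}{8}\right) \left(-32\right) + 260\right) = 13110 + \left(\left(- \frac{41}{8}\right) \left(-32\right) + 260\right) = 13110 + \left(164 + 260\right) = 13110 + 424 = 13534$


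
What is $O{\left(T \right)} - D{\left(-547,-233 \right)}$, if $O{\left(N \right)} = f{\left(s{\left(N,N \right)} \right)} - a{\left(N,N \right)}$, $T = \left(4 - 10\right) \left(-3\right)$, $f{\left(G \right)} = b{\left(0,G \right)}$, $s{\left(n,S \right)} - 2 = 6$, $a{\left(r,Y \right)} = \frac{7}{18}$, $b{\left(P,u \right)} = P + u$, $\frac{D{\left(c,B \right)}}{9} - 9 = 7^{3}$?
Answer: $- \frac{56887}{18} \approx -3160.4$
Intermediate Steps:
$D{\left(c,B \right)} = 3168$ ($D{\left(c,B \right)} = 81 + 9 \cdot 7^{3} = 81 + 9 \cdot 343 = 81 + 3087 = 3168$)
$a{\left(r,Y \right)} = \frac{7}{18}$ ($a{\left(r,Y \right)} = 7 \cdot \frac{1}{18} = \frac{7}{18}$)
$s{\left(n,S \right)} = 8$ ($s{\left(n,S \right)} = 2 + 6 = 8$)
$f{\left(G \right)} = G$ ($f{\left(G \right)} = 0 + G = G$)
$T = 18$ ($T = \left(-6\right) \left(-3\right) = 18$)
$O{\left(N \right)} = \frac{137}{18}$ ($O{\left(N \right)} = 8 - \frac{7}{18} = \frac{137}{18}$)
$O{\left(T \right)} - D{\left(-547,-233 \right)} = \frac{137}{18} - 3168 = - \frac{56887}{18}$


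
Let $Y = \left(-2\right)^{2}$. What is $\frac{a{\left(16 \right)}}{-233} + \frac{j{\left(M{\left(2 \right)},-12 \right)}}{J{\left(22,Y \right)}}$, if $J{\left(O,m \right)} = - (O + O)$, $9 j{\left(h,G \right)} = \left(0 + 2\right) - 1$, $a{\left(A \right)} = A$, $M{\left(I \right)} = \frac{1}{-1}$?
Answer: $- \frac{6569}{92268} \approx -0.071195$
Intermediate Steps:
$M{\left(I \right)} = -1$
$j{\left(h,G \right)} = \frac{1}{9}$ ($j{\left(h,G \right)} = \frac{\left(0 + 2\right) - 1}{9} = \frac{2 - 1}{9} = \frac{1}{9} \cdot 1 = \frac{1}{9}$)
$Y = 4$
$J{\left(O,m \right)} = - 2 O$
$\frac{a{\left(16 \right)}}{-233} + \frac{j{\left(M{\left(2 \right)},-12 \right)}}{J{\left(22,Y \right)}} = \frac{16}{-233} + \frac{1}{9 \left(\left(-2\right) 22\right)} = 16 \left(- \frac{1}{233}\right) + \frac{1}{9 \left(-44\right)} = - \frac{16}{233} + \frac{1}{9} \left(- \frac{1}{44}\right) = - \frac{16}{233} - \frac{1}{396} = - \frac{6569}{92268}$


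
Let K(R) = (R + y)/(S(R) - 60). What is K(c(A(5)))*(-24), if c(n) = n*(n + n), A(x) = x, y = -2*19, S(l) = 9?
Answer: 96/17 ≈ 5.6471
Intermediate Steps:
y = -38
c(n) = 2*n² (c(n) = n*(2*n) = 2*n²)
K(R) = 38/51 - R/51 (K(R) = (R - 38)/(9 - 60) = (-38 + R)/(-51) = (-38 + R)*(-1/51) = 38/51 - R/51)
K(c(A(5)))*(-24) = (38/51 - 2*5²/51)*(-24) = (38/51 - 2*25/51)*(-24) = (38/51 - 1/51*50)*(-24) = (38/51 - 50/51)*(-24) = -4/17*(-24) = 96/17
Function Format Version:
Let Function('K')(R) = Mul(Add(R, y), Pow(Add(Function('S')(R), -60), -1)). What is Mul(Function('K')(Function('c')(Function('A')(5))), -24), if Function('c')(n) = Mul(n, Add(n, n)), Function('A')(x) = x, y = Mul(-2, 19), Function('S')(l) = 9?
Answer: Rational(96, 17) ≈ 5.6471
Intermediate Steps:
y = -38
Function('c')(n) = Mul(2, Pow(n, 2)) (Function('c')(n) = Mul(n, Mul(2, n)) = Mul(2, Pow(n, 2)))
Function('K')(R) = Add(Rational(38, 51), Mul(Rational(-1, 51), R)) (Function('K')(R) = Mul(Add(R, -38), Pow(Add(9, -60), -1)) = Mul(Add(-38, R), Pow(-51, -1)) = Mul(Add(-38, R), Rational(-1, 51)) = Add(Rational(38, 51), Mul(Rational(-1, 51), R)))
Mul(Function('K')(Function('c')(Function('A')(5))), -24) = Mul(Add(Rational(38, 51), Mul(Rational(-1, 51), Mul(2, Pow(5, 2)))), -24) = Mul(Add(Rational(38, 51), Mul(Rational(-1, 51), Mul(2, 25))), -24) = Mul(Add(Rational(38, 51), Mul(Rational(-1, 51), 50)), -24) = Mul(Add(Rational(38, 51), Rational(-50, 51)), -24) = Mul(Rational(-4, 17), -24) = Rational(96, 17)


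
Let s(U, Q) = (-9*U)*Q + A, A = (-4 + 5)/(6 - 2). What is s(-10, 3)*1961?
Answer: 2119841/4 ≈ 5.2996e+5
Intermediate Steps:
A = ¼ (A = 1/4 = 1*(¼) = ¼ ≈ 0.25000)
s(U, Q) = ¼ - 9*Q*U (s(U, Q) = (-9*U)*Q + ¼ = -9*Q*U + ¼ = ¼ - 9*Q*U)
s(-10, 3)*1961 = (¼ - 9*3*(-10))*1961 = (¼ + 270)*1961 = (1081/4)*1961 = 2119841/4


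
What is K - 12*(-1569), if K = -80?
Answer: 18748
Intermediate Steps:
K - 12*(-1569) = -80 - 12*(-1569) = -80 + 18828 = 18748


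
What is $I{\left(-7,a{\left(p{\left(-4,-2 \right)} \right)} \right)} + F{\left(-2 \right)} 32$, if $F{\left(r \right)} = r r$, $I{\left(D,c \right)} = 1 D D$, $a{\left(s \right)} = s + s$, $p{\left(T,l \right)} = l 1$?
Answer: $177$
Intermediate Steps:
$p{\left(T,l \right)} = l$
$a{\left(s \right)} = 2 s$
$I{\left(D,c \right)} = D^{2}$ ($I{\left(D,c \right)} = D D = D^{2}$)
$F{\left(r \right)} = r^{2}$
$I{\left(-7,a{\left(p{\left(-4,-2 \right)} \right)} \right)} + F{\left(-2 \right)} 32 = \left(-7\right)^{2} + \left(-2\right)^{2} \cdot 32 = 49 + 4 \cdot 32 = 49 + 128 = 177$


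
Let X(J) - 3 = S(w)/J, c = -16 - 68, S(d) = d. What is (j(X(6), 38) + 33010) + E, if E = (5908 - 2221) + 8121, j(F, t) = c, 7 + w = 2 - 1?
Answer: 44734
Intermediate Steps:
w = -6 (w = -7 + (2 - 1) = -7 + 1 = -6)
c = -84
X(J) = 3 - 6/J
j(F, t) = -84
E = 11808 (E = 3687 + 8121 = 11808)
(j(X(6), 38) + 33010) + E = (-84 + 33010) + 11808 = 32926 + 11808 = 44734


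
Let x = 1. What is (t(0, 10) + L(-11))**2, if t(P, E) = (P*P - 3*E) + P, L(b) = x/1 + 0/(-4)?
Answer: 841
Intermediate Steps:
L(b) = 1 (L(b) = 1/1 + 0/(-4) = 1*1 + 0*(-1/4) = 1 + 0 = 1)
t(P, E) = P + P**2 - 3*E (t(P, E) = (P**2 - 3*E) + P = P + P**2 - 3*E)
(t(0, 10) + L(-11))**2 = ((0 + 0**2 - 3*10) + 1)**2 = ((0 + 0 - 30) + 1)**2 = (-30 + 1)**2 = (-29)**2 = 841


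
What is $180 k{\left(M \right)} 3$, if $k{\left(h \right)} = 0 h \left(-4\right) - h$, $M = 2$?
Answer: $-1080$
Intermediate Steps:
$k{\left(h \right)} = - h$ ($k{\left(h \right)} = 0 \left(-4\right) - h = 0 - h = - h$)
$180 k{\left(M \right)} 3 = 180 \left(-1\right) 2 \cdot 3 = 180 \left(\left(-2\right) 3\right) = 180 \left(-6\right) = -1080$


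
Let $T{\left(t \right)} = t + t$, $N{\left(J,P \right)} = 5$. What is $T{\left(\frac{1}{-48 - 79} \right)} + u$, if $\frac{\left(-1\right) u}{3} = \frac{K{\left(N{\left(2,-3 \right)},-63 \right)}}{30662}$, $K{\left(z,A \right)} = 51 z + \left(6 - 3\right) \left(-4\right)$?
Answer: $- \frac{153907}{3894074} \approx -0.039523$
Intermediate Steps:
$K{\left(z,A \right)} = -12 + 51 z$ ($K{\left(z,A \right)} = 51 z + 3 \left(-4\right) = 51 z - 12 = -12 + 51 z$)
$T{\left(t \right)} = 2 t$
$u = - \frac{729}{30662}$ ($u = - 3 \frac{-12 + 51 \cdot 5}{30662} = - 3 \left(-12 + 255\right) \frac{1}{30662} = - 3 \cdot 243 \cdot \frac{1}{30662} = \left(-3\right) \frac{243}{30662} = - \frac{729}{30662} \approx -0.023775$)
$T{\left(\frac{1}{-48 - 79} \right)} + u = \frac{2}{-48 - 79} - \frac{729}{30662} = \frac{2}{-127} - \frac{729}{30662} = 2 \left(- \frac{1}{127}\right) - \frac{729}{30662} = - \frac{2}{127} - \frac{729}{30662} = - \frac{153907}{3894074}$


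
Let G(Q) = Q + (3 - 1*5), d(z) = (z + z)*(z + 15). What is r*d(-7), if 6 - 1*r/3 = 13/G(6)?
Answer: -924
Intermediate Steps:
d(z) = 2*z*(15 + z) (d(z) = (2*z)*(15 + z) = 2*z*(15 + z))
G(Q) = -2 + Q (G(Q) = Q + (3 - 5) = Q - 2 = -2 + Q)
r = 33/4 (r = 18 - 39/(-2 + 6) = 18 - 39/4 = 33/4 ≈ 8.2500)
r*d(-7) = 33*(2*(-7)*(15 - 7))/4 = 33*(2*(-7)*8)/4 = (33/4)*(-112) = -924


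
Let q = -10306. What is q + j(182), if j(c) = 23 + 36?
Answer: -10247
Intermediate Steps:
j(c) = 59
q + j(182) = -10306 + 59 = -10247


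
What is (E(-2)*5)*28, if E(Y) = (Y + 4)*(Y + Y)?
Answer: -1120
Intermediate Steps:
E(Y) = 2*Y*(4 + Y) (E(Y) = (4 + Y)*(2*Y) = 2*Y*(4 + Y))
(E(-2)*5)*28 = ((2*(-2)*(4 - 2))*5)*28 = ((2*(-2)*2)*5)*28 = -8*5*28 = -40*28 = -1120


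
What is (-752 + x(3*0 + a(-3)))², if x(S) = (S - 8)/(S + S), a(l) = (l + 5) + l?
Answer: 2235025/4 ≈ 5.5876e+5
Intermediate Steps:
a(l) = 5 + 2*l (a(l) = (5 + l) + l = 5 + 2*l)
x(S) = (-8 + S)/(2*S) (x(S) = (-8 + S)/((2*S)) = (-8 + S)*(1/(2*S)) = (-8 + S)/(2*S))
(-752 + x(3*0 + a(-3)))² = (-752 + (-8 + (3*0 + (5 + 2*(-3))))/(2*(3*0 + (5 + 2*(-3)))))² = (-752 + (-8 + (0 + (5 - 6)))/(2*(0 + (5 - 6))))² = (-752 + (-8 + (0 - 1))/(2*(0 - 1)))² = (-752 + (½)*(-8 - 1)/(-1))² = (-752 + (½)*(-1)*(-9))² = (-752 + 9/2)² = (-1495/2)² = 2235025/4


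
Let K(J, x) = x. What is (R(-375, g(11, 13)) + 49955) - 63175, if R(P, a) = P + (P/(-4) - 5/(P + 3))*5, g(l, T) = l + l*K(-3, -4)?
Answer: -1220735/93 ≈ -13126.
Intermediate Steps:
g(l, T) = -3*l (g(l, T) = l + l*(-4) = l - 4*l = -3*l)
R(P, a) = -25/(3 + P) - P/4 (R(P, a) = P + (P*(-1/4) - 5/(3 + P))*5 = P + (-P/4 - 5/(3 + P))*5 = P + (-5/(3 + P) - P/4)*5 = P + (-25/(3 + P) - 5*P/4) = -25/(3 + P) - P/4)
(R(-375, g(11, 13)) + 49955) - 63175 = ((-100 - 1*(-375)**2 - 3*(-375))/(4*(3 - 375)) + 49955) - 63175 = ((1/4)*(-100 - 1*140625 + 1125)/(-372) + 49955) - 63175 = ((1/4)*(-1/372)*(-100 - 140625 + 1125) + 49955) - 63175 = ((1/4)*(-1/372)*(-139600) + 49955) - 63175 = (8725/93 + 49955) - 63175 = 4654540/93 - 63175 = -1220735/93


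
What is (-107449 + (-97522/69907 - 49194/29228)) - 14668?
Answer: -124760423890053/1021620898 ≈ -1.2212e+5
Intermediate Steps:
(-107449 + (-97522/69907 - 49194/29228)) - 14668 = (-107449 + (-97522*1/69907 - 49194*1/29228)) - 14668 = (-107449 + (-97522/69907 - 24597/14614)) - 14668 = (-107449 - 3144688987/1021620898) - 14668 = -109775288558189/1021620898 - 14668 = -124760423890053/1021620898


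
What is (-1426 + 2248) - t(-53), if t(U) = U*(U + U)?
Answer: -4796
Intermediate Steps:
t(U) = 2*U**2 (t(U) = U*(2*U) = 2*U**2)
(-1426 + 2248) - t(-53) = (-1426 + 2248) - 2*(-53)**2 = 822 - 2*2809 = 822 - 1*5618 = 822 - 5618 = -4796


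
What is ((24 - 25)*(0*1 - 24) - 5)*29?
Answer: 551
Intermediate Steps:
((24 - 25)*(0*1 - 24) - 5)*29 = (-(0 - 24) - 5)*29 = (-1*(-24) - 5)*29 = (24 - 5)*29 = 19*29 = 551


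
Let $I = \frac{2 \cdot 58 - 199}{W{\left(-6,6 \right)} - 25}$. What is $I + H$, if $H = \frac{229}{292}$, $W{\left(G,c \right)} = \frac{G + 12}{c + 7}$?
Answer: $\frac{388119}{93148} \approx 4.1667$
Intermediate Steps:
$W{\left(G,c \right)} = \frac{12 + G}{7 + c}$
$I = \frac{1079}{319}$ ($I = \frac{2 \cdot 58 - 199}{\frac{12 - 6}{7 + 6} - 25} = \frac{116 - 199}{\frac{1}{13} \cdot 6 - 25} = - \frac{83}{\frac{1}{13} \cdot 6 - 25} = - \frac{83}{\frac{6}{13} - 25} = - \frac{83}{- \frac{319}{13}} = \left(-83\right) \left(- \frac{13}{319}\right) = \frac{1079}{319} \approx 3.3824$)
$H = \frac{229}{292}$ ($H = 229 \cdot \frac{1}{292} = \frac{229}{292} \approx 0.78425$)
$I + H = \frac{1079}{319} + \frac{229}{292} = \frac{388119}{93148}$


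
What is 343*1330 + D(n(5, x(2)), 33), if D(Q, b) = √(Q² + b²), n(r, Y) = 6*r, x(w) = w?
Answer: 456190 + 3*√221 ≈ 4.5623e+5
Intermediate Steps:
343*1330 + D(n(5, x(2)), 33) = 343*1330 + √((6*5)² + 33²) = 456190 + √(30² + 1089) = 456190 + √(900 + 1089) = 456190 + √1989 = 456190 + 3*√221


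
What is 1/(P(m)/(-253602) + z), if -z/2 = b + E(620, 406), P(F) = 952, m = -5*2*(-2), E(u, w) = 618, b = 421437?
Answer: -126801/107033992586 ≈ -1.1847e-6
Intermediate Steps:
m = 20 (m = -10*(-2) = 20)
z = -844110 (z = -2*(421437 + 618) = -2*422055 = -844110)
1/(P(m)/(-253602) + z) = 1/(952/(-253602) - 844110) = 1/(952*(-1/253602) - 844110) = 1/(-476/126801 - 844110) = 1/(-107033992586/126801) = -126801/107033992586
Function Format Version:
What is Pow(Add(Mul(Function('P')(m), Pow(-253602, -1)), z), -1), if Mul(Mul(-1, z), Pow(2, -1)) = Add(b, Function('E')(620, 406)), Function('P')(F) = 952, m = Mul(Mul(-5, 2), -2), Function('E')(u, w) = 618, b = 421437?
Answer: Rational(-126801, 107033992586) ≈ -1.1847e-6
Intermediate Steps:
m = 20 (m = Mul(-10, -2) = 20)
z = -844110 (z = Mul(-2, Add(421437, 618)) = Mul(-2, 422055) = -844110)
Pow(Add(Mul(Function('P')(m), Pow(-253602, -1)), z), -1) = Pow(Add(Mul(952, Pow(-253602, -1)), -844110), -1) = Pow(Add(Mul(952, Rational(-1, 253602)), -844110), -1) = Pow(Add(Rational(-476, 126801), -844110), -1) = Pow(Rational(-107033992586, 126801), -1) = Rational(-126801, 107033992586)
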